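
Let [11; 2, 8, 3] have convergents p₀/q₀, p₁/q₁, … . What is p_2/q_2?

Using pₖ = aₖpₖ₋₁ + pₖ₋₂, qₖ = aₖqₖ₋₁ + qₖ₋₂ (with p₋₁=1, p₋₂=0, q₋₁=0, q₋₂=1):
  k=0: a=11, p=11, q=1
  k=1: a=2, p=23, q=2
  k=2: a=8, p=195, q=17

195/17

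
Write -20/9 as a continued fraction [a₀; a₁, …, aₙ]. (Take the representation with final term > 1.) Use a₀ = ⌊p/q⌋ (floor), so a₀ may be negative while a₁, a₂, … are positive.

[-3; 1, 3, 2]

-20 = -3×9 + 7
9 = 1×7 + 2
7 = 3×2 + 1
2 = 2×1 + 0  (stop)
So -20/9 = [-3; 1, 3, 2].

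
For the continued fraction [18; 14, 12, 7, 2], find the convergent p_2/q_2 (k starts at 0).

Using pₖ = aₖpₖ₋₁ + pₖ₋₂, qₖ = aₖqₖ₋₁ + qₖ₋₂ (with p₋₁=1, p₋₂=0, q₋₁=0, q₋₂=1):
  k=0: a=18, p=18, q=1
  k=1: a=14, p=253, q=14
  k=2: a=12, p=3054, q=169

3054/169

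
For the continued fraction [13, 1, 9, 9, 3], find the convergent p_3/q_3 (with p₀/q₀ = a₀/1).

1265/91

Using pₖ = aₖpₖ₋₁ + pₖ₋₂, qₖ = aₖqₖ₋₁ + qₖ₋₂ (with p₋₁=1, p₋₂=0, q₋₁=0, q₋₂=1):
  k=0: a=13, p=13, q=1
  k=1: a=1, p=14, q=1
  k=2: a=9, p=139, q=10
  k=3: a=9, p=1265, q=91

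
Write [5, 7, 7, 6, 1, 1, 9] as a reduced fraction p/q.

32552/6333

Using pₖ = aₖpₖ₋₁ + pₖ₋₂ and qₖ = aₖqₖ₋₁ + qₖ₋₂:
  k=0: a=5, p=5, q=1
  k=1: a=7, p=36, q=7
  k=2: a=7, p=257, q=50
  k=3: a=6, p=1578, q=307
  k=4: a=1, p=1835, q=357
  k=5: a=1, p=3413, q=664
  k=6: a=9, p=32552, q=6333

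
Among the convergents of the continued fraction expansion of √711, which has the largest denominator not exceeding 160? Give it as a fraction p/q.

4213/158

√711 = [26; 1, 1, 1, 52, …] (period length 4).
Convergents:
  p_0/q_0 = 26/1
  p_1/q_1 = 27/1
  p_2/q_2 = 53/2
  p_3/q_3 = 80/3
  p_4/q_4 = 4213/158
  p_5/q_5 = 4293/161
q_4 = 158 ≤ 160 < 161 = q_5, so the answer is 4213/158.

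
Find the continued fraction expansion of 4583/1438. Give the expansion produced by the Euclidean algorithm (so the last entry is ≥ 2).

4583 = 3·1438 + 269
1438 = 5·269 + 93
269 = 2·93 + 83
93 = 1·83 + 10
83 = 8·10 + 3
10 = 3·3 + 1
3 = 3·1 + 0  (stop)
So 4583/1438 = [3; 5, 2, 1, 8, 3, 3].

[3; 5, 2, 1, 8, 3, 3]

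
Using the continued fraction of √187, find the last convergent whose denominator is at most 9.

√187 = [13; 1, 2, 13, 2, 1, 26, …] (period length 6).
Convergents:
  p_0/q_0 = 13/1
  p_1/q_1 = 14/1
  p_2/q_2 = 41/3
  p_3/q_3 = 547/40
q_2 = 3 ≤ 9 < 40 = q_3, so the answer is 41/3.

41/3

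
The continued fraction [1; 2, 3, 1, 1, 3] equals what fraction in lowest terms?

82/57

Using pₖ = aₖpₖ₋₁ + pₖ₋₂ and qₖ = aₖqₖ₋₁ + qₖ₋₂:
  k=0: a=1, p=1, q=1
  k=1: a=2, p=3, q=2
  k=2: a=3, p=10, q=7
  k=3: a=1, p=13, q=9
  k=4: a=1, p=23, q=16
  k=5: a=3, p=82, q=57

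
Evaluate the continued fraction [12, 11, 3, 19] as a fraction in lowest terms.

Using pₖ = aₖpₖ₋₁ + pₖ₋₂ and qₖ = aₖqₖ₋₁ + qₖ₋₂:
  k=0: a=12, p=12, q=1
  k=1: a=11, p=133, q=11
  k=2: a=3, p=411, q=34
  k=3: a=19, p=7942, q=657

7942/657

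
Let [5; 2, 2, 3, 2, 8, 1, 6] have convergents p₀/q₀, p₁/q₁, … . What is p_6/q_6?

Using pₖ = aₖpₖ₋₁ + pₖ₋₂, qₖ = aₖqₖ₋₁ + qₖ₋₂ (with p₋₁=1, p₋₂=0, q₋₁=0, q₋₂=1):
  k=0: a=5, p=5, q=1
  k=1: a=2, p=11, q=2
  k=2: a=2, p=27, q=5
  k=3: a=3, p=92, q=17
  k=4: a=2, p=211, q=39
  k=5: a=8, p=1780, q=329
  k=6: a=1, p=1991, q=368

1991/368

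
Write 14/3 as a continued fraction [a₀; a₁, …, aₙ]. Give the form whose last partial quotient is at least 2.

14 = 4*3 + 2
3 = 1*2 + 1
2 = 2*1 + 0  (stop)
So 14/3 = [4; 1, 2].

[4; 1, 2]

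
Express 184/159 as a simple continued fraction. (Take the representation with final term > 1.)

[1; 6, 2, 1, 3, 2]

184 = 1*159 + 25
159 = 6*25 + 9
25 = 2*9 + 7
9 = 1*7 + 2
7 = 3*2 + 1
2 = 2*1 + 0  (stop)
So 184/159 = [1; 6, 2, 1, 3, 2].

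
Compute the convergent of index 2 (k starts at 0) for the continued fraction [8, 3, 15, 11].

Using pₖ = aₖpₖ₋₁ + pₖ₋₂, qₖ = aₖqₖ₋₁ + qₖ₋₂ (with p₋₁=1, p₋₂=0, q₋₁=0, q₋₂=1):
  k=0: a=8, p=8, q=1
  k=1: a=3, p=25, q=3
  k=2: a=15, p=383, q=46

383/46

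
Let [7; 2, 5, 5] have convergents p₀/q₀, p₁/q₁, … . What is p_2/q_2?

82/11

Using pₖ = aₖpₖ₋₁ + pₖ₋₂, qₖ = aₖqₖ₋₁ + qₖ₋₂ (with p₋₁=1, p₋₂=0, q₋₁=0, q₋₂=1):
  k=0: a=7, p=7, q=1
  k=1: a=2, p=15, q=2
  k=2: a=5, p=82, q=11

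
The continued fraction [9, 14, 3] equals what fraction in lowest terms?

Using pₖ = aₖpₖ₋₁ + pₖ₋₂ and qₖ = aₖqₖ₋₁ + qₖ₋₂:
  k=0: a=9, p=9, q=1
  k=1: a=14, p=127, q=14
  k=2: a=3, p=390, q=43

390/43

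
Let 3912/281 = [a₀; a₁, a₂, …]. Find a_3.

3912 = 13·281 + 259   →  a_0 = 13
281 = 1·259 + 22   →  a_1 = 1
259 = 11·22 + 17   →  a_2 = 11
22 = 1·17 + 5   →  a_3 = 1

1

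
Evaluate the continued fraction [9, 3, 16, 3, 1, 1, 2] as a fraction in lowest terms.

8366/897

Fold from the inside: start with 2/1.
  1 + 1/2 = 3/2
  1 + 2/3 = 5/3
  3 + 3/5 = 18/5
  16 + 5/18 = 293/18
  3 + 18/293 = 897/293
  9 + 293/897 = 8366/897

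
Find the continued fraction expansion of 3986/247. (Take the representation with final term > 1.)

3986 = 16*247 + 34
247 = 7*34 + 9
34 = 3*9 + 7
9 = 1*7 + 2
7 = 3*2 + 1
2 = 2*1 + 0  (stop)
So 3986/247 = [16; 7, 3, 1, 3, 2].

[16; 7, 3, 1, 3, 2]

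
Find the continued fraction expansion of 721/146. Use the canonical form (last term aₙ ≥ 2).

721 = 4·146 + 137
146 = 1·137 + 9
137 = 15·9 + 2
9 = 4·2 + 1
2 = 2·1 + 0  (stop)
So 721/146 = [4; 1, 15, 4, 2].

[4; 1, 15, 4, 2]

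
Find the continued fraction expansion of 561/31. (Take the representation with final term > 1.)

[18; 10, 3]

561 = 18×31 + 3
31 = 10×3 + 1
3 = 3×1 + 0  (stop)
So 561/31 = [18; 10, 3].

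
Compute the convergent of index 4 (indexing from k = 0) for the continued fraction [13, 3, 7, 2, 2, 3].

1545/116

Using pₖ = aₖpₖ₋₁ + pₖ₋₂, qₖ = aₖqₖ₋₁ + qₖ₋₂ (with p₋₁=1, p₋₂=0, q₋₁=0, q₋₂=1):
  k=0: a=13, p=13, q=1
  k=1: a=3, p=40, q=3
  k=2: a=7, p=293, q=22
  k=3: a=2, p=626, q=47
  k=4: a=2, p=1545, q=116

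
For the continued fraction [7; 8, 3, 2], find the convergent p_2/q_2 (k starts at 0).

178/25

Using pₖ = aₖpₖ₋₁ + pₖ₋₂, qₖ = aₖqₖ₋₁ + qₖ₋₂ (with p₋₁=1, p₋₂=0, q₋₁=0, q₋₂=1):
  k=0: a=7, p=7, q=1
  k=1: a=8, p=57, q=8
  k=2: a=3, p=178, q=25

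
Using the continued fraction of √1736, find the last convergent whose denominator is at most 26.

125/3

√1736 = [41; 1, 1, 1, 82, …] (period length 4).
Convergents:
  p_0/q_0 = 41/1
  p_1/q_1 = 42/1
  p_2/q_2 = 83/2
  p_3/q_3 = 125/3
  p_4/q_4 = 10333/248
q_3 = 3 ≤ 26 < 248 = q_4, so the answer is 125/3.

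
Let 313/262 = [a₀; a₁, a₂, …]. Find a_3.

313 = 1·262 + 51   →  a_0 = 1
262 = 5·51 + 7   →  a_1 = 5
51 = 7·7 + 2   →  a_2 = 7
7 = 3·2 + 1   →  a_3 = 3

3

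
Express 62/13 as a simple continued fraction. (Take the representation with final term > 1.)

[4; 1, 3, 3]

62 = 4×13 + 10
13 = 1×10 + 3
10 = 3×3 + 1
3 = 3×1 + 0  (stop)
So 62/13 = [4; 1, 3, 3].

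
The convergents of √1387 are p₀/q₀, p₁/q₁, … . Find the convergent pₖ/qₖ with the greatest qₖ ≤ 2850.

45622/1225

√1387 = [37; 4, 8, 37, 8, 4, 74, …] (period length 6).
Convergents:
  p_0/q_0 = 37/1
  p_1/q_1 = 149/4
  p_2/q_2 = 1229/33
  p_3/q_3 = 45622/1225
  p_4/q_4 = 366205/9833
q_3 = 1225 ≤ 2850 < 9833 = q_4, so the answer is 45622/1225.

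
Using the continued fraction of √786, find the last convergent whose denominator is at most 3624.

√786 = [28; 28, 56, …] (period length 2).
Convergents:
  p_0/q_0 = 28/1
  p_1/q_1 = 785/28
  p_2/q_2 = 43988/1569
  p_3/q_3 = 1232449/43960
q_2 = 1569 ≤ 3624 < 43960 = q_3, so the answer is 43988/1569.

43988/1569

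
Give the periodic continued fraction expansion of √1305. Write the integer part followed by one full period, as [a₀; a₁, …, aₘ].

[36; 8, 72]

a₀ = ⌊√1305⌋ = 36.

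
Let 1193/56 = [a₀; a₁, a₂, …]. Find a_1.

1193 = 21·56 + 17   →  a_0 = 21
56 = 3·17 + 5   →  a_1 = 3

3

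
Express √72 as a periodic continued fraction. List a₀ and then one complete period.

a₀ = ⌊√72⌋ = 8.

[8; 2, 16]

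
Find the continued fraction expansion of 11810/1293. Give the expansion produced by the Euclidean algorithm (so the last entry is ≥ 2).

[9; 7, 2, 9, 9]

11810 = 9·1293 + 173
1293 = 7·173 + 82
173 = 2·82 + 9
82 = 9·9 + 1
9 = 9·1 + 0  (stop)
So 11810/1293 = [9; 7, 2, 9, 9].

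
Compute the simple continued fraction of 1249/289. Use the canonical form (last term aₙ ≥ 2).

1249 = 4×289 + 93
289 = 3×93 + 10
93 = 9×10 + 3
10 = 3×3 + 1
3 = 3×1 + 0  (stop)
So 1249/289 = [4; 3, 9, 3, 3].

[4; 3, 9, 3, 3]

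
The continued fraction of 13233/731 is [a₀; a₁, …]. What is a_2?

13233 = 18·731 + 75   →  a_0 = 18
731 = 9·75 + 56   →  a_1 = 9
75 = 1·56 + 19   →  a_2 = 1

1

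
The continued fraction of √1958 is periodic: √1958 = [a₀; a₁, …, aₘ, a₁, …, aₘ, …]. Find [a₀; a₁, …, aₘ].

[44; 4, 88]

a₀ = ⌊√1958⌋ = 44.
With m₀=0, d₀=1 and mₖ₊₁ = dₖaₖ − mₖ, dₖ₊₁ = (n − mₖ₊₁²)/dₖ, aₖ₊₁ = ⌊(a₀+mₖ₊₁)/dₖ₊₁⌋:
  k=1: m=44, d=22, a=4
  k=2: m=44, d=1, a=88
d=1 and a=2a₀=88 at k=2, so the next step gives (m, d) = (44, 22) again — its k=1 value — and the period has length 2.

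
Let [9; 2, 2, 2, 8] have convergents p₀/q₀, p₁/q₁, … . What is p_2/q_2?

Using pₖ = aₖpₖ₋₁ + pₖ₋₂, qₖ = aₖqₖ₋₁ + qₖ₋₂ (with p₋₁=1, p₋₂=0, q₋₁=0, q₋₂=1):
  k=0: a=9, p=9, q=1
  k=1: a=2, p=19, q=2
  k=2: a=2, p=47, q=5

47/5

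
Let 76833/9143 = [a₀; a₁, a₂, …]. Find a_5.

1

76833 = 8·9143 + 3689   →  a_0 = 8
9143 = 2·3689 + 1765   →  a_1 = 2
3689 = 2·1765 + 159   →  a_2 = 2
1765 = 11·159 + 16   →  a_3 = 11
159 = 9·16 + 15   →  a_4 = 9
16 = 1·15 + 1   →  a_5 = 1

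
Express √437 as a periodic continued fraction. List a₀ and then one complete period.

a₀ = ⌊√437⌋ = 20.
With m₀=0, d₀=1 and mₖ₊₁ = dₖaₖ − mₖ, dₖ₊₁ = (n − mₖ₊₁²)/dₖ, aₖ₊₁ = ⌊(a₀+mₖ₊₁)/dₖ₊₁⌋:
  k=1: m=20, d=37, a=1
  k=2: m=17, d=4, a=9
  k=3: m=19, d=19, a=2
  k=4: m=19, d=4, a=9
  k=5: m=17, d=37, a=1
  k=6: m=20, d=1, a=40
d=1 and a=2a₀=40 at k=6, so the next step gives (m, d) = (20, 37) again — its k=1 value — and the period has length 6.

[20; 1, 9, 2, 9, 1, 40]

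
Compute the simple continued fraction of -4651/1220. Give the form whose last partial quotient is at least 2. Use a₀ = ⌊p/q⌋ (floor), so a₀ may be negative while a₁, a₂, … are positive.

[-4; 5, 3, 18, 1, 3]

-4651 = -4·1220 + 229
1220 = 5·229 + 75
229 = 3·75 + 4
75 = 18·4 + 3
4 = 1·3 + 1
3 = 3·1 + 0  (stop)
So -4651/1220 = [-4; 5, 3, 18, 1, 3].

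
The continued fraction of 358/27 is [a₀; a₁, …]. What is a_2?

358 = 13·27 + 7   →  a_0 = 13
27 = 3·7 + 6   →  a_1 = 3
7 = 1·6 + 1   →  a_2 = 1

1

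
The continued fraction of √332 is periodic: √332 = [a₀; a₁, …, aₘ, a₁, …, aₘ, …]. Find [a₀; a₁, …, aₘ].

a₀ = ⌊√332⌋ = 18.
With m₀=0, d₀=1 and mₖ₊₁ = dₖaₖ − mₖ, dₖ₊₁ = (n − mₖ₊₁²)/dₖ, aₖ₊₁ = ⌊(a₀+mₖ₊₁)/dₖ₊₁⌋:
  k=1: m=18, d=8, a=4
  k=2: m=14, d=17, a=1
  k=3: m=3, d=19, a=1
  k=4: m=16, d=4, a=8
  k=5: m=16, d=19, a=1
  k=6: m=3, d=17, a=1
  k=7: m=14, d=8, a=4
  k=8: m=18, d=1, a=36
d=1 and a=2a₀=36 at k=8, so the next step gives (m, d) = (18, 8) again — its k=1 value — and the period has length 8.

[18; 4, 1, 1, 8, 1, 1, 4, 36]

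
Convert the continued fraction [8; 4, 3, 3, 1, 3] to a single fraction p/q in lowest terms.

1737/211

Using pₖ = aₖpₖ₋₁ + pₖ₋₂ and qₖ = aₖqₖ₋₁ + qₖ₋₂:
  k=0: a=8, p=8, q=1
  k=1: a=4, p=33, q=4
  k=2: a=3, p=107, q=13
  k=3: a=3, p=354, q=43
  k=4: a=1, p=461, q=56
  k=5: a=3, p=1737, q=211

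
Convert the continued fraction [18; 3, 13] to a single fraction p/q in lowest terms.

Using pₖ = aₖpₖ₋₁ + pₖ₋₂ and qₖ = aₖqₖ₋₁ + qₖ₋₂:
  k=0: a=18, p=18, q=1
  k=1: a=3, p=55, q=3
  k=2: a=13, p=733, q=40

733/40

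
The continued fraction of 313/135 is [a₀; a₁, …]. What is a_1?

3

313 = 2·135 + 43   →  a_0 = 2
135 = 3·43 + 6   →  a_1 = 3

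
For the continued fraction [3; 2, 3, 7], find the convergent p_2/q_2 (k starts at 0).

Using pₖ = aₖpₖ₋₁ + pₖ₋₂, qₖ = aₖqₖ₋₁ + qₖ₋₂ (with p₋₁=1, p₋₂=0, q₋₁=0, q₋₂=1):
  k=0: a=3, p=3, q=1
  k=1: a=2, p=7, q=2
  k=2: a=3, p=24, q=7

24/7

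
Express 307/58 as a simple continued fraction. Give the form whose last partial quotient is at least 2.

307 = 5·58 + 17
58 = 3·17 + 7
17 = 2·7 + 3
7 = 2·3 + 1
3 = 3·1 + 0  (stop)
So 307/58 = [5; 3, 2, 2, 3].

[5; 3, 2, 2, 3]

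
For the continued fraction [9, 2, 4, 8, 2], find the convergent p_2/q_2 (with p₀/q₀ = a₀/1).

85/9

Using pₖ = aₖpₖ₋₁ + pₖ₋₂, qₖ = aₖqₖ₋₁ + qₖ₋₂ (with p₋₁=1, p₋₂=0, q₋₁=0, q₋₂=1):
  k=0: a=9, p=9, q=1
  k=1: a=2, p=19, q=2
  k=2: a=4, p=85, q=9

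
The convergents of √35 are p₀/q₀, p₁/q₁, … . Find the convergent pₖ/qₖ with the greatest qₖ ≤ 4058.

10081/1704

√35 = [5; 1, 10, …] (period length 2).
Convergents:
  p_0/q_0 = 5/1
  p_1/q_1 = 6/1
  p_2/q_2 = 65/11
  p_3/q_3 = 71/12
  p_4/q_4 = 775/131
  p_5/q_5 = 846/143
  p_6/q_6 = 9235/1561
  p_7/q_7 = 10081/1704
  p_8/q_8 = 110045/18601
q_7 = 1704 ≤ 4058 < 18601 = q_8, so the answer is 10081/1704.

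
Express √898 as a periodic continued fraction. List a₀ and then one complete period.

[29; 1, 28, 1, 58]

a₀ = ⌊√898⌋ = 29.
With m₀=0, d₀=1 and mₖ₊₁ = dₖaₖ − mₖ, dₖ₊₁ = (n − mₖ₊₁²)/dₖ, aₖ₊₁ = ⌊(a₀+mₖ₊₁)/dₖ₊₁⌋:
  k=1: m=29, d=57, a=1
  k=2: m=28, d=2, a=28
  k=3: m=28, d=57, a=1
  k=4: m=29, d=1, a=58
d=1 and a=2a₀=58 at k=4, so the next step gives (m, d) = (29, 57) again — its k=1 value — and the period has length 4.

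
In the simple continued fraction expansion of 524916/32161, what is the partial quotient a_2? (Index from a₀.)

9

524916 = 16·32161 + 10340   →  a_0 = 16
32161 = 3·10340 + 1141   →  a_1 = 3
10340 = 9·1141 + 71   →  a_2 = 9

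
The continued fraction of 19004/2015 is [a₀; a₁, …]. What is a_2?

3

19004 = 9·2015 + 869   →  a_0 = 9
2015 = 2·869 + 277   →  a_1 = 2
869 = 3·277 + 38   →  a_2 = 3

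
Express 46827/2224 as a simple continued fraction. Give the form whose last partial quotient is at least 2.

[21; 18, 12, 3, 3]

46827 = 21*2224 + 123
2224 = 18*123 + 10
123 = 12*10 + 3
10 = 3*3 + 1
3 = 3*1 + 0  (stop)
So 46827/2224 = [21; 18, 12, 3, 3].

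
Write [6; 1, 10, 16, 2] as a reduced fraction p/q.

2522/365

Using pₖ = aₖpₖ₋₁ + pₖ₋₂ and qₖ = aₖqₖ₋₁ + qₖ₋₂:
  k=0: a=6, p=6, q=1
  k=1: a=1, p=7, q=1
  k=2: a=10, p=76, q=11
  k=3: a=16, p=1223, q=177
  k=4: a=2, p=2522, q=365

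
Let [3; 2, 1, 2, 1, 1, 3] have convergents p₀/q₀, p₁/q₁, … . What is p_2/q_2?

10/3

Using pₖ = aₖpₖ₋₁ + pₖ₋₂, qₖ = aₖqₖ₋₁ + qₖ₋₂ (with p₋₁=1, p₋₂=0, q₋₁=0, q₋₂=1):
  k=0: a=3, p=3, q=1
  k=1: a=2, p=7, q=2
  k=2: a=1, p=10, q=3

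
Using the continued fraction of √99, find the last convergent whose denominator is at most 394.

√99 = [9; 1, 18, …] (period length 2).
Convergents:
  p_0/q_0 = 9/1
  p_1/q_1 = 10/1
  p_2/q_2 = 189/19
  p_3/q_3 = 199/20
  p_4/q_4 = 3771/379
  p_5/q_5 = 3970/399
q_4 = 379 ≤ 394 < 399 = q_5, so the answer is 3771/379.

3771/379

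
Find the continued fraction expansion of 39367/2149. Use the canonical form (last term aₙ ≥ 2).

[18; 3, 7, 3, 2, 13]

39367 = 18*2149 + 685
2149 = 3*685 + 94
685 = 7*94 + 27
94 = 3*27 + 13
27 = 2*13 + 1
13 = 13*1 + 0  (stop)
So 39367/2149 = [18; 3, 7, 3, 2, 13].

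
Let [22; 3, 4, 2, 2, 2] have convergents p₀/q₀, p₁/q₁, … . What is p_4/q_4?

1584/71

Using pₖ = aₖpₖ₋₁ + pₖ₋₂, qₖ = aₖqₖ₋₁ + qₖ₋₂ (with p₋₁=1, p₋₂=0, q₋₁=0, q₋₂=1):
  k=0: a=22, p=22, q=1
  k=1: a=3, p=67, q=3
  k=2: a=4, p=290, q=13
  k=3: a=2, p=647, q=29
  k=4: a=2, p=1584, q=71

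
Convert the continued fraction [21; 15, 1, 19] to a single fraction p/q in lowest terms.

Using pₖ = aₖpₖ₋₁ + pₖ₋₂ and qₖ = aₖqₖ₋₁ + qₖ₋₂:
  k=0: a=21, p=21, q=1
  k=1: a=15, p=316, q=15
  k=2: a=1, p=337, q=16
  k=3: a=19, p=6719, q=319

6719/319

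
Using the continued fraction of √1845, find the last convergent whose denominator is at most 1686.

√1845 = [42; 1, 20, 2, 20, 1, 84, …] (period length 6).
Convergents:
  p_0/q_0 = 42/1
  p_1/q_1 = 43/1
  p_2/q_2 = 902/21
  p_3/q_3 = 1847/43
  p_4/q_4 = 37842/881
  p_5/q_5 = 39689/924
  p_6/q_6 = 3371718/78497
q_5 = 924 ≤ 1686 < 78497 = q_6, so the answer is 39689/924.

39689/924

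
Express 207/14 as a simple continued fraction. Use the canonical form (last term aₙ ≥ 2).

207 = 14×14 + 11
14 = 1×11 + 3
11 = 3×3 + 2
3 = 1×2 + 1
2 = 2×1 + 0  (stop)
So 207/14 = [14; 1, 3, 1, 2].

[14; 1, 3, 1, 2]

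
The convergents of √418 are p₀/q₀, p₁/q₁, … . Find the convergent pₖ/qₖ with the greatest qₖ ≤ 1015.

√418 = [20; 2, 4, 20, 4, 2, 40, …] (period length 6).
Convergents:
  p_0/q_0 = 20/1
  p_1/q_1 = 41/2
  p_2/q_2 = 184/9
  p_3/q_3 = 3721/182
  p_4/q_4 = 15068/737
  p_5/q_5 = 33857/1656
q_4 = 737 ≤ 1015 < 1656 = q_5, so the answer is 15068/737.

15068/737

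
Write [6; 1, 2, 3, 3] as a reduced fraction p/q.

221/33

Fold from the inside: start with 3/1.
  3 + 1/3 = 10/3
  2 + 3/10 = 23/10
  1 + 10/23 = 33/23
  6 + 23/33 = 221/33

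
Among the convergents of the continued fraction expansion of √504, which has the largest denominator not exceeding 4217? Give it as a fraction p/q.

√504 = [22; 2, 4, 2, 44, …] (period length 4).
Convergents:
  p_0/q_0 = 22/1
  p_1/q_1 = 45/2
  p_2/q_2 = 202/9
  p_3/q_3 = 449/20
  p_4/q_4 = 19958/889
  p_5/q_5 = 40365/1798
  p_6/q_6 = 181418/8081
q_5 = 1798 ≤ 4217 < 8081 = q_6, so the answer is 40365/1798.

40365/1798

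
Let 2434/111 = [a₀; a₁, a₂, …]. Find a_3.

1

2434 = 21·111 + 103   →  a_0 = 21
111 = 1·103 + 8   →  a_1 = 1
103 = 12·8 + 7   →  a_2 = 12
8 = 1·7 + 1   →  a_3 = 1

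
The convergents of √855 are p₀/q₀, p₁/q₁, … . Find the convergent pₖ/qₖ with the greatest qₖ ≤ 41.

√855 = [29; 4, 6, 4, 58, …] (period length 4).
Convergents:
  p_0/q_0 = 29/1
  p_1/q_1 = 117/4
  p_2/q_2 = 731/25
  p_3/q_3 = 3041/104
q_2 = 25 ≤ 41 < 104 = q_3, so the answer is 731/25.

731/25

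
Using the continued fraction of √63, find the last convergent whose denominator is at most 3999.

30233/3809

√63 = [7; 1, 14, …] (period length 2).
Convergents:
  p_0/q_0 = 7/1
  p_1/q_1 = 8/1
  p_2/q_2 = 119/15
  p_3/q_3 = 127/16
  p_4/q_4 = 1897/239
  p_5/q_5 = 2024/255
  p_6/q_6 = 30233/3809
  p_7/q_7 = 32257/4064
q_6 = 3809 ≤ 3999 < 4064 = q_7, so the answer is 30233/3809.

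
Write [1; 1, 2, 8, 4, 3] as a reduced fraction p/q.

Using pₖ = aₖpₖ₋₁ + pₖ₋₂ and qₖ = aₖqₖ₋₁ + qₖ₋₂:
  k=0: a=1, p=1, q=1
  k=1: a=1, p=2, q=1
  k=2: a=2, p=5, q=3
  k=3: a=8, p=42, q=25
  k=4: a=4, p=173, q=103
  k=5: a=3, p=561, q=334

561/334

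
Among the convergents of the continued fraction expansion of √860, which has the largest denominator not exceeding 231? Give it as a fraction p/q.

3871/132

√860 = [29; 3, 14, 3, 58, …] (period length 4).
Convergents:
  p_0/q_0 = 29/1
  p_1/q_1 = 88/3
  p_2/q_2 = 1261/43
  p_3/q_3 = 3871/132
  p_4/q_4 = 225779/7699
q_3 = 132 ≤ 231 < 7699 = q_4, so the answer is 3871/132.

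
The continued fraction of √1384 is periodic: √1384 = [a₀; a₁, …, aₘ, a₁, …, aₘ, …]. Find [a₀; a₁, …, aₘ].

[37; 4, 1, 17, 1, 4, 74]

a₀ = ⌊√1384⌋ = 37.
With m₀=0, d₀=1 and mₖ₊₁ = dₖaₖ − mₖ, dₖ₊₁ = (n − mₖ₊₁²)/dₖ, aₖ₊₁ = ⌊(a₀+mₖ₊₁)/dₖ₊₁⌋:
  k=1: m=37, d=15, a=4
  k=2: m=23, d=57, a=1
  k=3: m=34, d=4, a=17
  k=4: m=34, d=57, a=1
  k=5: m=23, d=15, a=4
  k=6: m=37, d=1, a=74
d=1 and a=2a₀=74 at k=6, so the next step gives (m, d) = (37, 15) again — its k=1 value — and the period has length 6.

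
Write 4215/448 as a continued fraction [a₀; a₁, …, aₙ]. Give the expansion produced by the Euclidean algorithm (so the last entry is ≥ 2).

[9; 2, 2, 4, 3, 6]

4215 = 9×448 + 183
448 = 2×183 + 82
183 = 2×82 + 19
82 = 4×19 + 6
19 = 3×6 + 1
6 = 6×1 + 0  (stop)
So 4215/448 = [9; 2, 2, 4, 3, 6].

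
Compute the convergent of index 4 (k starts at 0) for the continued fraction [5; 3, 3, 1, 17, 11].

Using pₖ = aₖpₖ₋₁ + pₖ₋₂, qₖ = aₖqₖ₋₁ + qₖ₋₂ (with p₋₁=1, p₋₂=0, q₋₁=0, q₋₂=1):
  k=0: a=5, p=5, q=1
  k=1: a=3, p=16, q=3
  k=2: a=3, p=53, q=10
  k=3: a=1, p=69, q=13
  k=4: a=17, p=1226, q=231

1226/231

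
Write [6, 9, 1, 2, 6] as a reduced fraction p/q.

Fold from the inside: start with 6/1.
  2 + 1/6 = 13/6
  1 + 6/13 = 19/13
  9 + 13/19 = 184/19
  6 + 19/184 = 1123/184

1123/184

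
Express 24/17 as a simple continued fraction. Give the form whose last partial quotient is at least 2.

[1; 2, 2, 3]

24 = 1×17 + 7
17 = 2×7 + 3
7 = 2×3 + 1
3 = 3×1 + 0  (stop)
So 24/17 = [1; 2, 2, 3].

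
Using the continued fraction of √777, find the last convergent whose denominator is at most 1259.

12460/447

√777 = [27; 1, 6, 1, 54, …] (period length 4).
Convergents:
  p_0/q_0 = 27/1
  p_1/q_1 = 28/1
  p_2/q_2 = 195/7
  p_3/q_3 = 223/8
  p_4/q_4 = 12237/439
  p_5/q_5 = 12460/447
  p_6/q_6 = 86997/3121
q_5 = 447 ≤ 1259 < 3121 = q_6, so the answer is 12460/447.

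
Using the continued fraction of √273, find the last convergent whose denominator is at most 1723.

24371/1475

√273 = [16; 1, 1, 10, 1, 1, 32, …] (period length 6).
Convergents:
  p_0/q_0 = 16/1
  p_1/q_1 = 17/1
  p_2/q_2 = 33/2
  p_3/q_3 = 347/21
  p_4/q_4 = 380/23
  p_5/q_5 = 727/44
  p_6/q_6 = 23644/1431
  p_7/q_7 = 24371/1475
  p_8/q_8 = 48015/2906
q_7 = 1475 ≤ 1723 < 2906 = q_8, so the answer is 24371/1475.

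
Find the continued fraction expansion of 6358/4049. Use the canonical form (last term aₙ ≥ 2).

[1; 1, 1, 3, 17, 4, 8]

6358 = 1*4049 + 2309
4049 = 1*2309 + 1740
2309 = 1*1740 + 569
1740 = 3*569 + 33
569 = 17*33 + 8
33 = 4*8 + 1
8 = 8*1 + 0  (stop)
So 6358/4049 = [1; 1, 1, 3, 17, 4, 8].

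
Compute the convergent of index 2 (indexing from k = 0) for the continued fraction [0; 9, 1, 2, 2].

1/10

Using pₖ = aₖpₖ₋₁ + pₖ₋₂, qₖ = aₖqₖ₋₁ + qₖ₋₂ (with p₋₁=1, p₋₂=0, q₋₁=0, q₋₂=1):
  k=0: a=0, p=0, q=1
  k=1: a=9, p=1, q=9
  k=2: a=1, p=1, q=10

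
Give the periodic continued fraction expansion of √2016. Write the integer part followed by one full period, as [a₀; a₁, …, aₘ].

[44; 1, 8, 1, 88]

a₀ = ⌊√2016⌋ = 44.
With m₀=0, d₀=1 and mₖ₊₁ = dₖaₖ − mₖ, dₖ₊₁ = (n − mₖ₊₁²)/dₖ, aₖ₊₁ = ⌊(a₀+mₖ₊₁)/dₖ₊₁⌋:
  k=1: m=44, d=80, a=1
  k=2: m=36, d=9, a=8
  k=3: m=36, d=80, a=1
  k=4: m=44, d=1, a=88
d=1 and a=2a₀=88 at k=4, so the next step gives (m, d) = (44, 80) again — its k=1 value — and the period has length 4.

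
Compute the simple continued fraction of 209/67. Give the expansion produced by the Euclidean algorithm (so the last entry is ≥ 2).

209 = 3·67 + 8
67 = 8·8 + 3
8 = 2·3 + 2
3 = 1·2 + 1
2 = 2·1 + 0  (stop)
So 209/67 = [3; 8, 2, 1, 2].

[3; 8, 2, 1, 2]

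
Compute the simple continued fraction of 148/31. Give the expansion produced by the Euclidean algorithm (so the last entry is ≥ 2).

[4; 1, 3, 2, 3]

148 = 4*31 + 24
31 = 1*24 + 7
24 = 3*7 + 3
7 = 2*3 + 1
3 = 3*1 + 0  (stop)
So 148/31 = [4; 1, 3, 2, 3].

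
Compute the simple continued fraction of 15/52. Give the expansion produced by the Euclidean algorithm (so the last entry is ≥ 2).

15 = 0·52 + 15
52 = 3·15 + 7
15 = 2·7 + 1
7 = 7·1 + 0  (stop)
So 15/52 = [0; 3, 2, 7].

[0; 3, 2, 7]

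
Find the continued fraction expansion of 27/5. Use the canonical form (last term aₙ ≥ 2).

[5; 2, 2]

27 = 5*5 + 2
5 = 2*2 + 1
2 = 2*1 + 0  (stop)
So 27/5 = [5; 2, 2].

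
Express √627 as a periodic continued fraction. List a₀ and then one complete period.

a₀ = ⌊√627⌋ = 25.
With m₀=0, d₀=1 and mₖ₊₁ = dₖaₖ − mₖ, dₖ₊₁ = (n − mₖ₊₁²)/dₖ, aₖ₊₁ = ⌊(a₀+mₖ₊₁)/dₖ₊₁⌋:
  k=1: m=25, d=2, a=25
  k=2: m=25, d=1, a=50
d=1 and a=2a₀=50 at k=2, so the next step gives (m, d) = (25, 2) again — its k=1 value — and the period has length 2.

[25; 25, 50]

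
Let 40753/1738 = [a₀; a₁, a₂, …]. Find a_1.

40753 = 23·1738 + 779   →  a_0 = 23
1738 = 2·779 + 180   →  a_1 = 2

2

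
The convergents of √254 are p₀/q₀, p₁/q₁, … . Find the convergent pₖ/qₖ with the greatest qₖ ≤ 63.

√254 = [15; 1, 14, 1, 30, …] (period length 4).
Convergents:
  p_0/q_0 = 15/1
  p_1/q_1 = 16/1
  p_2/q_2 = 239/15
  p_3/q_3 = 255/16
  p_4/q_4 = 7889/495
q_3 = 16 ≤ 63 < 495 = q_4, so the answer is 255/16.

255/16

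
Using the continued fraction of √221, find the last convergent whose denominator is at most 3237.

48062/3233

√221 = [14; 1, 6, 2, 6, 1, 28, …] (period length 6).
Convergents:
  p_0/q_0 = 14/1
  p_1/q_1 = 15/1
  p_2/q_2 = 104/7
  p_3/q_3 = 223/15
  p_4/q_4 = 1442/97
  p_5/q_5 = 1665/112
  p_6/q_6 = 48062/3233
  p_7/q_7 = 49727/3345
q_6 = 3233 ≤ 3237 < 3345 = q_7, so the answer is 48062/3233.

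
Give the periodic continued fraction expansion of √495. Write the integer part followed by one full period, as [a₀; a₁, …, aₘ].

a₀ = ⌊√495⌋ = 22.
With m₀=0, d₀=1 and mₖ₊₁ = dₖaₖ − mₖ, dₖ₊₁ = (n − mₖ₊₁²)/dₖ, aₖ₊₁ = ⌊(a₀+mₖ₊₁)/dₖ₊₁⌋:
  k=1: m=22, d=11, a=4
  k=2: m=22, d=1, a=44
d=1 and a=2a₀=44 at k=2, so the next step gives (m, d) = (22, 11) again — its k=1 value — and the period has length 2.

[22; 4, 44]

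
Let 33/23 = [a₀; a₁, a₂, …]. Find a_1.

33 = 1·23 + 10   →  a_0 = 1
23 = 2·10 + 3   →  a_1 = 2

2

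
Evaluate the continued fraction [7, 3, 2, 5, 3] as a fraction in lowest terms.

882/121

Using pₖ = aₖpₖ₋₁ + pₖ₋₂ and qₖ = aₖqₖ₋₁ + qₖ₋₂:
  k=0: a=7, p=7, q=1
  k=1: a=3, p=22, q=3
  k=2: a=2, p=51, q=7
  k=3: a=5, p=277, q=38
  k=4: a=3, p=882, q=121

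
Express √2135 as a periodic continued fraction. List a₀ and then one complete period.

a₀ = ⌊√2135⌋ = 46.

[46; 4, 1, 5, 1, 4, 92]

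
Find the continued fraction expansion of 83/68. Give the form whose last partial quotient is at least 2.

83 = 1·68 + 15
68 = 4·15 + 8
15 = 1·8 + 7
8 = 1·7 + 1
7 = 7·1 + 0  (stop)
So 83/68 = [1; 4, 1, 1, 7].

[1; 4, 1, 1, 7]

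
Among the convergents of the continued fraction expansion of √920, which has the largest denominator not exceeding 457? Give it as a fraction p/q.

√920 = [30; 3, 60, …] (period length 2).
Convergents:
  p_0/q_0 = 30/1
  p_1/q_1 = 91/3
  p_2/q_2 = 5490/181
  p_3/q_3 = 16561/546
q_2 = 181 ≤ 457 < 546 = q_3, so the answer is 5490/181.

5490/181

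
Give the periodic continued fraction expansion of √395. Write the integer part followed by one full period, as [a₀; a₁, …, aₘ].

[19; 1, 6, 1, 38]

a₀ = ⌊√395⌋ = 19.
With m₀=0, d₀=1 and mₖ₊₁ = dₖaₖ − mₖ, dₖ₊₁ = (n − mₖ₊₁²)/dₖ, aₖ₊₁ = ⌊(a₀+mₖ₊₁)/dₖ₊₁⌋:
  k=1: m=19, d=34, a=1
  k=2: m=15, d=5, a=6
  k=3: m=15, d=34, a=1
  k=4: m=19, d=1, a=38
d=1 and a=2a₀=38 at k=4, so the next step gives (m, d) = (19, 34) again — its k=1 value — and the period has length 4.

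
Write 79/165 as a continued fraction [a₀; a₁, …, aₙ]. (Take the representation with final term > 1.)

[0; 2, 11, 3, 2]

79 = 0·165 + 79
165 = 2·79 + 7
79 = 11·7 + 2
7 = 3·2 + 1
2 = 2·1 + 0  (stop)
So 79/165 = [0; 2, 11, 3, 2].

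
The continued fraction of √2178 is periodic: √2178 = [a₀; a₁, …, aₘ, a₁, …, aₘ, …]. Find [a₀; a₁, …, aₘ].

a₀ = ⌊√2178⌋ = 46.
With m₀=0, d₀=1 and mₖ₊₁ = dₖaₖ − mₖ, dₖ₊₁ = (n − mₖ₊₁²)/dₖ, aₖ₊₁ = ⌊(a₀+mₖ₊₁)/dₖ₊₁⌋:
  k=1: m=46, d=62, a=1
  k=2: m=16, d=31, a=2
  k=3: m=46, d=2, a=46
  k=4: m=46, d=31, a=2
  k=5: m=16, d=62, a=1
  k=6: m=46, d=1, a=92
d=1 and a=2a₀=92 at k=6, so the next step gives (m, d) = (46, 62) again — its k=1 value — and the period has length 6.

[46; 1, 2, 46, 2, 1, 92]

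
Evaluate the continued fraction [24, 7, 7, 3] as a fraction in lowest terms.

Fold from the inside: start with 3/1.
  7 + 1/3 = 22/3
  7 + 3/22 = 157/22
  24 + 22/157 = 3790/157

3790/157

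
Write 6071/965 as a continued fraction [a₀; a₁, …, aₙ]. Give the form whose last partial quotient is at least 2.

[6; 3, 2, 3, 3, 2, 1, 3]

6071 = 6·965 + 281
965 = 3·281 + 122
281 = 2·122 + 37
122 = 3·37 + 11
37 = 3·11 + 4
11 = 2·4 + 3
4 = 1·3 + 1
3 = 3·1 + 0  (stop)
So 6071/965 = [6; 3, 2, 3, 3, 2, 1, 3].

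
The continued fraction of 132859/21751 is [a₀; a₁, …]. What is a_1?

9

132859 = 6·21751 + 2353   →  a_0 = 6
21751 = 9·2353 + 574   →  a_1 = 9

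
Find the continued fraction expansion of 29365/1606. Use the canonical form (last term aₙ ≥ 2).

[18; 3, 1, 1, 17, 13]

29365 = 18·1606 + 457
1606 = 3·457 + 235
457 = 1·235 + 222
235 = 1·222 + 13
222 = 17·13 + 1
13 = 13·1 + 0  (stop)
So 29365/1606 = [18; 3, 1, 1, 17, 13].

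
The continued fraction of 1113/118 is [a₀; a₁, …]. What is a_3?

1113 = 9·118 + 51   →  a_0 = 9
118 = 2·51 + 16   →  a_1 = 2
51 = 3·16 + 3   →  a_2 = 3
16 = 5·3 + 1   →  a_3 = 5

5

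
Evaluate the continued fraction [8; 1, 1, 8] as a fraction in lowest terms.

Fold from the inside: start with 8/1.
  1 + 1/8 = 9/8
  1 + 8/9 = 17/9
  8 + 9/17 = 145/17

145/17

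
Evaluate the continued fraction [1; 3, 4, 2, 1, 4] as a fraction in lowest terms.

258/197

Using pₖ = aₖpₖ₋₁ + pₖ₋₂ and qₖ = aₖqₖ₋₁ + qₖ₋₂:
  k=0: a=1, p=1, q=1
  k=1: a=3, p=4, q=3
  k=2: a=4, p=17, q=13
  k=3: a=2, p=38, q=29
  k=4: a=1, p=55, q=42
  k=5: a=4, p=258, q=197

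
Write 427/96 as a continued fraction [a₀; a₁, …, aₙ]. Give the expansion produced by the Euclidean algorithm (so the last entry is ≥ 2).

427 = 4*96 + 43
96 = 2*43 + 10
43 = 4*10 + 3
10 = 3*3 + 1
3 = 3*1 + 0  (stop)
So 427/96 = [4; 2, 4, 3, 3].

[4; 2, 4, 3, 3]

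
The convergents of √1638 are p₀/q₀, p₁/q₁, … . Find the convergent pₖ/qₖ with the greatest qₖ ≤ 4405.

117248/2897

√1638 = [40; 2, 8, 2, 80, …] (period length 4).
Convergents:
  p_0/q_0 = 40/1
  p_1/q_1 = 81/2
  p_2/q_2 = 688/17
  p_3/q_3 = 1457/36
  p_4/q_4 = 117248/2897
  p_5/q_5 = 235953/5830
q_4 = 2897 ≤ 4405 < 5830 = q_5, so the answer is 117248/2897.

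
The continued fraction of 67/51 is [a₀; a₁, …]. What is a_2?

67 = 1·51 + 16   →  a_0 = 1
51 = 3·16 + 3   →  a_1 = 3
16 = 5·3 + 1   →  a_2 = 5

5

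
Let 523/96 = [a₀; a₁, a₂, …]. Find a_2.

523 = 5·96 + 43   →  a_0 = 5
96 = 2·43 + 10   →  a_1 = 2
43 = 4·10 + 3   →  a_2 = 4

4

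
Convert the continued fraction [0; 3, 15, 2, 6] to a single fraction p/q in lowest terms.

Using pₖ = aₖpₖ₋₁ + pₖ₋₂ and qₖ = aₖqₖ₋₁ + qₖ₋₂:
  k=0: a=0, p=0, q=1
  k=1: a=3, p=1, q=3
  k=2: a=15, p=15, q=46
  k=3: a=2, p=31, q=95
  k=4: a=6, p=201, q=616

201/616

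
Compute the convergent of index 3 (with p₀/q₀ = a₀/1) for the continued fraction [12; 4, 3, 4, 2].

Using pₖ = aₖpₖ₋₁ + pₖ₋₂, qₖ = aₖqₖ₋₁ + qₖ₋₂ (with p₋₁=1, p₋₂=0, q₋₁=0, q₋₂=1):
  k=0: a=12, p=12, q=1
  k=1: a=4, p=49, q=4
  k=2: a=3, p=159, q=13
  k=3: a=4, p=685, q=56

685/56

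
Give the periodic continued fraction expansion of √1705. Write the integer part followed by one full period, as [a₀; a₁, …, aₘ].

a₀ = ⌊√1705⌋ = 41.

[41; 3, 2, 3, 82]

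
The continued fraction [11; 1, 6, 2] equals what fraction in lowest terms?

Fold from the inside: start with 2/1.
  6 + 1/2 = 13/2
  1 + 2/13 = 15/13
  11 + 13/15 = 178/15

178/15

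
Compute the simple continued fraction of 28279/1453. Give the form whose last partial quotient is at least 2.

28279 = 19·1453 + 672
1453 = 2·672 + 109
672 = 6·109 + 18
109 = 6·18 + 1
18 = 18·1 + 0  (stop)
So 28279/1453 = [19; 2, 6, 6, 18].

[19; 2, 6, 6, 18]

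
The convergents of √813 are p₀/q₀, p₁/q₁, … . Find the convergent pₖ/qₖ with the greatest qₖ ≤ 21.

√813 = [28; 1, 1, 18, 1, 1, 56, …] (period length 6).
Convergents:
  p_0/q_0 = 28/1
  p_1/q_1 = 29/1
  p_2/q_2 = 57/2
  p_3/q_3 = 1055/37
q_2 = 2 ≤ 21 < 37 = q_3, so the answer is 57/2.

57/2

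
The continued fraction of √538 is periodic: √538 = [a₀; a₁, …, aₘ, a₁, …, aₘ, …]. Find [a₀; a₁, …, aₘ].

[23; 5, 7, 1, 1, 7, 5, 46]

a₀ = ⌊√538⌋ = 23.
With m₀=0, d₀=1 and mₖ₊₁ = dₖaₖ − mₖ, dₖ₊₁ = (n − mₖ₊₁²)/dₖ, aₖ₊₁ = ⌊(a₀+mₖ₊₁)/dₖ₊₁⌋:
  k=1: m=23, d=9, a=5
  k=2: m=22, d=6, a=7
  k=3: m=20, d=23, a=1
  k=4: m=3, d=23, a=1
  k=5: m=20, d=6, a=7
  k=6: m=22, d=9, a=5
  k=7: m=23, d=1, a=46
d=1 and a=2a₀=46 at k=7, so the next step gives (m, d) = (23, 9) again — its k=1 value — and the period has length 7.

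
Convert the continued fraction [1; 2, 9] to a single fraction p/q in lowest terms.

Using pₖ = aₖpₖ₋₁ + pₖ₋₂ and qₖ = aₖqₖ₋₁ + qₖ₋₂:
  k=0: a=1, p=1, q=1
  k=1: a=2, p=3, q=2
  k=2: a=9, p=28, q=19

28/19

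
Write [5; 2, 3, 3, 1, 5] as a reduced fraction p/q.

940/173

Fold from the inside: start with 5/1.
  1 + 1/5 = 6/5
  3 + 5/6 = 23/6
  3 + 6/23 = 75/23
  2 + 23/75 = 173/75
  5 + 75/173 = 940/173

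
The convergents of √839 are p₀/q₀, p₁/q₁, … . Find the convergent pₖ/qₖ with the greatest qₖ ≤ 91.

840/29

√839 = [28; 1, 27, 1, 56, …] (period length 4).
Convergents:
  p_0/q_0 = 28/1
  p_1/q_1 = 29/1
  p_2/q_2 = 811/28
  p_3/q_3 = 840/29
  p_4/q_4 = 47851/1652
q_3 = 29 ≤ 91 < 1652 = q_4, so the answer is 840/29.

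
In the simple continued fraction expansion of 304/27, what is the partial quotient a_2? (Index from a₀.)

1

304 = 11·27 + 7   →  a_0 = 11
27 = 3·7 + 6   →  a_1 = 3
7 = 1·6 + 1   →  a_2 = 1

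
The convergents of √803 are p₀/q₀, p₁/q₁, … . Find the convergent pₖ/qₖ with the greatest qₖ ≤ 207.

2437/86

√803 = [28; 2, 1, 27, 1, 2, 56, …] (period length 6).
Convergents:
  p_0/q_0 = 28/1
  p_1/q_1 = 57/2
  p_2/q_2 = 85/3
  p_3/q_3 = 2352/83
  p_4/q_4 = 2437/86
  p_5/q_5 = 7226/255
q_4 = 86 ≤ 207 < 255 = q_5, so the answer is 2437/86.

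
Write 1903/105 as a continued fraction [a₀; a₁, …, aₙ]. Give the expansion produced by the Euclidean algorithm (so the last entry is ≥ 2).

1903 = 18*105 + 13
105 = 8*13 + 1
13 = 13*1 + 0  (stop)
So 1903/105 = [18; 8, 13].

[18; 8, 13]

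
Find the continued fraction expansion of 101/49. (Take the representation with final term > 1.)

101 = 2·49 + 3
49 = 16·3 + 1
3 = 3·1 + 0  (stop)
So 101/49 = [2; 16, 3].

[2; 16, 3]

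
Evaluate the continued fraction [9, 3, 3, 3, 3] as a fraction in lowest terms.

Fold from the inside: start with 3/1.
  3 + 1/3 = 10/3
  3 + 3/10 = 33/10
  3 + 10/33 = 109/33
  9 + 33/109 = 1014/109

1014/109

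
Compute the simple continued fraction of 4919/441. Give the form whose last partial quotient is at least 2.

4919 = 11·441 + 68
441 = 6·68 + 33
68 = 2·33 + 2
33 = 16·2 + 1
2 = 2·1 + 0  (stop)
So 4919/441 = [11; 6, 2, 16, 2].

[11; 6, 2, 16, 2]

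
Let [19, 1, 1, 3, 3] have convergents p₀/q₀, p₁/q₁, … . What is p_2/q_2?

39/2

Using pₖ = aₖpₖ₋₁ + pₖ₋₂, qₖ = aₖqₖ₋₁ + qₖ₋₂ (with p₋₁=1, p₋₂=0, q₋₁=0, q₋₂=1):
  k=0: a=19, p=19, q=1
  k=1: a=1, p=20, q=1
  k=2: a=1, p=39, q=2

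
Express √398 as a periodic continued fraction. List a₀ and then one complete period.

[19; 1, 18, 1, 38]

a₀ = ⌊√398⌋ = 19.
With m₀=0, d₀=1 and mₖ₊₁ = dₖaₖ − mₖ, dₖ₊₁ = (n − mₖ₊₁²)/dₖ, aₖ₊₁ = ⌊(a₀+mₖ₊₁)/dₖ₊₁⌋:
  k=1: m=19, d=37, a=1
  k=2: m=18, d=2, a=18
  k=3: m=18, d=37, a=1
  k=4: m=19, d=1, a=38
d=1 and a=2a₀=38 at k=4, so the next step gives (m, d) = (19, 37) again — its k=1 value — and the period has length 4.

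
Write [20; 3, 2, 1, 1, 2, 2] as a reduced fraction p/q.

2131/105

Fold from the inside: start with 2/1.
  2 + 1/2 = 5/2
  1 + 2/5 = 7/5
  1 + 5/7 = 12/7
  2 + 7/12 = 31/12
  3 + 12/31 = 105/31
  20 + 31/105 = 2131/105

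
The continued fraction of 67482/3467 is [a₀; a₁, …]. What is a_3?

67482 = 19·3467 + 1609   →  a_0 = 19
3467 = 2·1609 + 249   →  a_1 = 2
1609 = 6·249 + 115   →  a_2 = 6
249 = 2·115 + 19   →  a_3 = 2

2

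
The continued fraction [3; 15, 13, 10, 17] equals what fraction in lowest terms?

103553/33771

Fold from the inside: start with 17/1.
  10 + 1/17 = 171/17
  13 + 17/171 = 2240/171
  15 + 171/2240 = 33771/2240
  3 + 2240/33771 = 103553/33771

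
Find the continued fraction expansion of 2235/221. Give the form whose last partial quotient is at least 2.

2235 = 10·221 + 25
221 = 8·25 + 21
25 = 1·21 + 4
21 = 5·4 + 1
4 = 4·1 + 0  (stop)
So 2235/221 = [10; 8, 1, 5, 4].

[10; 8, 1, 5, 4]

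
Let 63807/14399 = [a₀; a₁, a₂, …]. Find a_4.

63807 = 4·14399 + 6211   →  a_0 = 4
14399 = 2·6211 + 1977   →  a_1 = 2
6211 = 3·1977 + 280   →  a_2 = 3
1977 = 7·280 + 17   →  a_3 = 7
280 = 16·17 + 8   →  a_4 = 16

16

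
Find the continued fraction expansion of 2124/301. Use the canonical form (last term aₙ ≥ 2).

2124 = 7·301 + 17
301 = 17·17 + 12
17 = 1·12 + 5
12 = 2·5 + 2
5 = 2·2 + 1
2 = 2·1 + 0  (stop)
So 2124/301 = [7; 17, 1, 2, 2, 2].

[7; 17, 1, 2, 2, 2]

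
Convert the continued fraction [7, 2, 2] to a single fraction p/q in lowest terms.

37/5

Fold from the inside: start with 2/1.
  2 + 1/2 = 5/2
  7 + 2/5 = 37/5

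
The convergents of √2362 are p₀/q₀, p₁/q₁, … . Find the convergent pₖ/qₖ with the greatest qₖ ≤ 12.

243/5

√2362 = [48; 1, 1, 1, 1, 96, …] (period length 5).
Convergents:
  p_0/q_0 = 48/1
  p_1/q_1 = 49/1
  p_2/q_2 = 97/2
  p_3/q_3 = 146/3
  p_4/q_4 = 243/5
  p_5/q_5 = 23474/483
q_4 = 5 ≤ 12 < 483 = q_5, so the answer is 243/5.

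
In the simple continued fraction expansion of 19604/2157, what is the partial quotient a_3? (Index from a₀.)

2

19604 = 9·2157 + 191   →  a_0 = 9
2157 = 11·191 + 56   →  a_1 = 11
191 = 3·56 + 23   →  a_2 = 3
56 = 2·23 + 10   →  a_3 = 2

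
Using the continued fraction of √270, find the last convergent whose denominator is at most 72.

√270 = [16; 2, 3, 6, 3, 2, 32, …] (period length 6).
Convergents:
  p_0/q_0 = 16/1
  p_1/q_1 = 33/2
  p_2/q_2 = 115/7
  p_3/q_3 = 723/44
  p_4/q_4 = 2284/139
q_3 = 44 ≤ 72 < 139 = q_4, so the answer is 723/44.

723/44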